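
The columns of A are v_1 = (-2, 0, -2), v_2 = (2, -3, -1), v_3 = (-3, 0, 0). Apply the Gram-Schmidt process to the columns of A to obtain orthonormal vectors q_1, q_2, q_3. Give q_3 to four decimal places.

q_1 = v_1/‖v_1‖ = (-2, 0, -2)/2.8284 = (-0.7071, 0.0000, -0.7071).
r_{12} = q_1·v_2 = -0.7071.
u_2 = v_2 + 0.7071·q_1 = (1.5000, -3.0000, -1.5000).
‖u_2‖ = 3.6742, so q_2 = (0.4082, -0.8165, -0.4082).
r_{13} = q_1·v_3 = 2.1213; r_{23} = q_2·v_3 = -1.2247.
u_3 = v_3 − 2.1213·q_1 + 1.2247·q_2 = (-1.0000, -1.0000, 1.0000).
‖u_3‖ = 1.7321, so q_3 = (-0.5774, -0.5774, 0.5774).

q_3 = (-0.5774, -0.5774, 0.5774)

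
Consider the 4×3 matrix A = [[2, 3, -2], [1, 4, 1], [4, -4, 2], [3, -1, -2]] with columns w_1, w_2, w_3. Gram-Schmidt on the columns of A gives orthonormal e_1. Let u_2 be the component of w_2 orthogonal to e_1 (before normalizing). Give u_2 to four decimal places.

w_1 = (2, 1, 4, 3); ‖w_1‖ = 5.4772, so e_1 = (0.3651, 0.1826, 0.7303, 0.5477).
e_1·w_2 = 0.3651·3 + 0.1826·4 + 0.7303·(-4) + 0.5477·(-1) = -1.6432.
u_2 = w_2 + 1.6432·e_1 = (3.6000, 4.3000, -2.8000, -0.1000).

u_2 = (3.6000, 4.3000, -2.8000, -0.1000)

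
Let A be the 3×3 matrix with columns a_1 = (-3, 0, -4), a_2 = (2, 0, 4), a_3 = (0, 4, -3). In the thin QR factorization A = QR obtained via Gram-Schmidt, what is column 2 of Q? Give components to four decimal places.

e_2 = (-0.8000, 0.0000, 0.6000)

a_1 = (-3, 0, -4); ‖a_1‖ = 5.0000, so e_1 = (-0.6000, 0.0000, -0.8000).
e_1·a_2 = (-0.6000)·2 + 0.0000·0 + (-0.8000)·4 = -4.4000.
u_2 = a_2 + 4.4000·e_1 = (-0.6400, 0.0000, 0.4800).
‖u_2‖ = 0.8000, so e_2 = (-0.8000, 0.0000, 0.6000).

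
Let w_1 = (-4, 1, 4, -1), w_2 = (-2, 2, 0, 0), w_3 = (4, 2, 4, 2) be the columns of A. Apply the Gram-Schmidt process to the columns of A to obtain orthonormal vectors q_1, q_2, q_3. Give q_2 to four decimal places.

q_2 = (-0.3661, 0.7584, -0.5231, 0.1308)

w_1 = (-4, 1, 4, -1); ‖w_1‖ = 5.8310, so q_1 = (-0.6860, 0.1715, 0.6860, -0.1715).
q_1·w_2 = (-0.6860)·(-2) + 0.1715·2 + 0.6860·0 + (-0.1715)·0 = 1.7150.
u_2 = w_2 − 1.7150·q_1 = (-0.8235, 1.7059, -1.1765, 0.2941).
‖u_2‖ = 2.2492, so q_2 = (-0.3661, 0.7584, -0.5231, 0.1308).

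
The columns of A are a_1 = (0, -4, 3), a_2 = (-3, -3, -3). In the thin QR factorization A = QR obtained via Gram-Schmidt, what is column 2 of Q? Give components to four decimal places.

q_2 = (-0.5812, -0.4882, -0.6510)

a_1 = (0, -4, 3); ‖a_1‖ = 5.0000, so q_1 = (0.0000, -0.8000, 0.6000).
q_1·a_2 = 0.0000·(-3) + (-0.8000)·(-3) + 0.6000·(-3) = 0.6000.
u_2 = a_2 − 0.6000·q_1 = (-3.0000, -2.5200, -3.3600).
‖u_2‖ = 5.1614, so q_2 = (-0.5812, -0.4882, -0.6510).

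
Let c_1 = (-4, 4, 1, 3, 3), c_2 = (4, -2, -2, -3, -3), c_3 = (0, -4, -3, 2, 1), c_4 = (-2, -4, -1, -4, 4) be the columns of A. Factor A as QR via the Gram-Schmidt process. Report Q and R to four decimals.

Q = [[-0.5601, 0.2732, -0.0585, -0.2870], [0.5601, 0.7220, -0.3842, -0.0944], [0.1400, -0.5659, -0.7684, -0.1888], [0.4201, -0.2049, 0.4456, -0.7505], [0.4201, -0.2049, 0.2448, 0.5567]], R = [[7.1414, -6.1612, -1.4003, -1.2603], [0.0000, 2.0098, -1.8049, -2.8683], [0.0000, 0.0000, 4.9781, 1.6187], [0.0000, 0.0000, 0.0000, 6.3690]]

e_1 = c_1/‖c_1‖ = (-4, 4, 1, 3, 3)/7.1414 = (-0.5601, 0.5601, 0.1400, 0.4201, 0.4201).
r_{12} = e_1·c_2 = -6.1612.
u_2 = c_2 + 6.1612·e_1 = (0.5490, 1.4510, -1.1373, -0.4118, -0.4118).
‖u_2‖ = 2.0098, so e_2 = (0.2732, 0.7220, -0.5659, -0.2049, -0.2049).
r_{13} = e_1·c_3 = -1.4003; r_{23} = e_2·c_3 = -1.8049.
u_3 = c_3 + 1.4003·e_1 + 1.8049·e_2 = (-0.2913, -1.9126, -3.8252, 2.2184, 1.2184).
‖u_3‖ = 4.9781, so e_3 = (-0.0585, -0.3842, -0.7684, 0.4456, 0.2448).
r_{14} = e_1·c_4 = -1.2603; r_{24} = e_2·c_4 = -2.8683; r_{34} = e_3·c_4 = 1.6187.
u_4 = c_4 + 1.2603·e_1 + 2.8683·e_2 − 1.6187·e_3 = (-1.8276, -0.6014, -1.2027, -4.7796, 3.5455).
‖u_4‖ = 6.3690, so e_4 = (-0.2870, -0.0944, -0.1888, -0.7505, 0.5567).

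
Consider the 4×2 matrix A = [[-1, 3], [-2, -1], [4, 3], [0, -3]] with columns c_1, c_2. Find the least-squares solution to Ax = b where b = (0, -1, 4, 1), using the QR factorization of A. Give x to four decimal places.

x = (0.8437, 0.0257)

q_1 = c_1/‖c_1‖ = (-1, -2, 4, 0)/4.5826 = (-0.2182, -0.4364, 0.8729, 0.0000).
r_{12} = q_1·c_2 = 2.4004.
u_2 = c_2 − 2.4004·q_1 = (3.5238, 0.0476, 0.9048, -3.0000).
‖u_2‖ = 4.7157, so q_2 = (0.7472, 0.0101, 0.1919, -0.6362).
Qᵀb = (3.9279, 0.1212).
Back-substitute: x_2 = 0.1212/4.7157 = 0.0257.
x_1 = (3.9279 − 2.4004·0.0257)/4.5826 = 0.8437.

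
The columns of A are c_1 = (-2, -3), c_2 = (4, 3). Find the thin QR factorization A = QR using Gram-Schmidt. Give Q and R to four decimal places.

c_1 = (-2, -3); ‖c_1‖ = 3.6056, so q_1 = (-0.5547, -0.8321).
q_1·c_2 = (-0.5547)·4 + (-0.8321)·3 = -4.7150.
u_2 = c_2 + 4.7150·q_1 = (1.3846, -0.9231).
‖u_2‖ = 1.6641, so q_2 = (0.8321, -0.5547).

Q = [[-0.5547, 0.8321], [-0.8321, -0.5547]], R = [[3.6056, -4.7150], [0.0000, 1.6641]]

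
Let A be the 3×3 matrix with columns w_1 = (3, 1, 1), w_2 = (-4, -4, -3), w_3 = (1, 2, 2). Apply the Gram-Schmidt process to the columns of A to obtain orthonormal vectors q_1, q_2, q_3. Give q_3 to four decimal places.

q_3 = (-0.1054, -0.5270, 0.8433)

q_1 = w_1/‖w_1‖ = (3, 1, 1)/3.3166 = (0.9045, 0.3015, 0.3015).
r_{12} = q_1·w_2 = -5.7287.
u_2 = w_2 + 5.7287·q_1 = (1.1818, -2.2727, -1.2727).
‖u_2‖ = 2.8604, so q_2 = (0.4132, -0.7946, -0.4449).
r_{13} = q_1·w_3 = 2.1106; r_{23} = q_2·w_3 = -2.0658.
u_3 = w_3 − 2.1106·q_1 + 2.0658·q_2 = (-0.0556, -0.2778, 0.4444).
‖u_3‖ = 0.5270, so q_3 = (-0.1054, -0.5270, 0.8433).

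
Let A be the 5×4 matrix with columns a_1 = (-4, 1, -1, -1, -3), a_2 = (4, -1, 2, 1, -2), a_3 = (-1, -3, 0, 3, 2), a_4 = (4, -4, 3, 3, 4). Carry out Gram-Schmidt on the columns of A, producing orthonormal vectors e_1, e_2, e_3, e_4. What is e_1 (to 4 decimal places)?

e_1 = (-0.7559, 0.1890, -0.1890, -0.1890, -0.5669)

e_1 = a_1/‖a_1‖ = (-4, 1, -1, -1, -3)/5.2915 = (-0.7559, 0.1890, -0.1890, -0.1890, -0.5669).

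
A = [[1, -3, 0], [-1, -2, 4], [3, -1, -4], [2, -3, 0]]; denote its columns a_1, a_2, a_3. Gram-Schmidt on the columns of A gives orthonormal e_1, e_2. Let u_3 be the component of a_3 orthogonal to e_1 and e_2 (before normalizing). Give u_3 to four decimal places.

u_3 = (-1.0286, 0.5388, 0.0980, 0.6367)

a_1 = (1, -1, 3, 2); ‖a_1‖ = 3.8730, so e_1 = (0.2582, -0.2582, 0.7746, 0.5164).
e_1·a_2 = 0.2582·(-3) + (-0.2582)·(-2) + 0.7746·(-1) + 0.5164·(-3) = -2.5820.
u_2 = a_2 + 2.5820·e_1 = (-2.3333, -2.6667, 1.0000, -1.6667).
‖u_2‖ = 4.0415, so e_2 = (-0.5774, -0.6598, 0.2474, -0.4124).
e_1·a_3 = 0.2582·0 + (-0.2582)·4 + 0.7746·(-4) + 0.5164·0 = -4.1312; e_2·a_3 = (-0.5774)·0 + (-0.6598)·4 + 0.2474·(-4) + (-0.4124)·0 = -3.6291.
u_3 = a_3 + 4.1312·e_1 + 3.6291·e_2 = (-1.0286, 0.5388, 0.0980, 0.6367).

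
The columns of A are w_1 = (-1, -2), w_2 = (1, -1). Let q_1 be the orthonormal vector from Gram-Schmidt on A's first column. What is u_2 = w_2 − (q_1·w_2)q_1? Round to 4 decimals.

q_1 = w_1/‖w_1‖ = (-1, -2)/2.2361 = (-0.4472, -0.8944).
r_{12} = q_1·w_2 = 0.4472.
u_2 = w_2 − 0.4472·q_1 = (1.2000, -0.6000).

u_2 = (1.2000, -0.6000)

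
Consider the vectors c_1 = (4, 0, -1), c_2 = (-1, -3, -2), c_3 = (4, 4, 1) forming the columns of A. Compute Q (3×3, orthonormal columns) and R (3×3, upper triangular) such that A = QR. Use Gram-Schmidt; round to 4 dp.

e_1 = c_1/‖c_1‖ = (4, 0, -1)/4.1231 = (0.9701, 0.0000, -0.2425).
r_{12} = e_1·c_2 = -0.4851.
u_2 = c_2 + 0.4851·e_1 = (-0.5294, -3.0000, -2.1176).
‖u_2‖ = 3.7101, so e_2 = (-0.1427, -0.8086, -0.5708).
r_{13} = e_1·c_3 = 3.6380; r_{23} = e_2·c_3 = -4.3760.
u_3 = c_3 − 3.6380·e_1 + 4.3760·e_2 = (-0.1538, 0.4615, -0.6154).
‖u_3‖ = 0.7845, so e_3 = (-0.1961, 0.5883, -0.7845).

Q = [[0.9701, -0.1427, -0.1961], [0.0000, -0.8086, 0.5883], [-0.2425, -0.5708, -0.7845]], R = [[4.1231, -0.4851, 3.6380], [0.0000, 3.7101, -4.3760], [0.0000, 0.0000, 0.7845]]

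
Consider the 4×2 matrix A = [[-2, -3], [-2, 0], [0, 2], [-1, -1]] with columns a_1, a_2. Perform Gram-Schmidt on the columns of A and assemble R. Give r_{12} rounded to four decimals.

e_1 = a_1/‖a_1‖ = (-2, -2, 0, -1)/3.0000 = (-0.6667, -0.6667, 0.0000, -0.3333).
r_{12} = e_1·a_2 = 2.3333.

r_{12} = 2.3333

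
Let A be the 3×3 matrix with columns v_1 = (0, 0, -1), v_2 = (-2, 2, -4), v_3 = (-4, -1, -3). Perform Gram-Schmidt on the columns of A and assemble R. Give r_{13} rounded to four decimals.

v_1 = (0, 0, -1); ‖v_1‖ = 1.0000, so e_1 = (0.0000, 0.0000, -1.0000).
r_{13} = e_1·v_3 = 3.0000.

r_{13} = 3.0000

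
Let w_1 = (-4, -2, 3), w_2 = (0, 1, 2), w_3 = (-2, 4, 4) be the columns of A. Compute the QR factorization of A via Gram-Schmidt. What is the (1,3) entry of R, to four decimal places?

w_1 = (-4, -2, 3); ‖w_1‖ = 5.3852, so q_1 = (-0.7428, -0.3714, 0.5571).
r_{13} = q_1·w_3 = 2.2283.

r_{13} = 2.2283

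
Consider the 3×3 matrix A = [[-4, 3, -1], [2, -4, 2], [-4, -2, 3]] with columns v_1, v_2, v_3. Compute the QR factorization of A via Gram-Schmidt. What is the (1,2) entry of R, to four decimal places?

v_1 = (-4, 2, -4); ‖v_1‖ = 6.0000, so e_1 = (-0.6667, 0.3333, -0.6667).
r_{12} = e_1·v_2 = -2.0000.

r_{12} = -2.0000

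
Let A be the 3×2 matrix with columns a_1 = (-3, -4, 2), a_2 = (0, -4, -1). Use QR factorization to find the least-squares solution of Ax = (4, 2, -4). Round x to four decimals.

x = (-1.4141, 0.9293)

a_1 = (-3, -4, 2); ‖a_1‖ = 5.3852, so e_1 = (-0.5571, -0.7428, 0.3714).
e_1·a_2 = (-0.5571)·0 + (-0.7428)·(-4) + 0.3714·(-1) = 2.5997.
u_2 = a_2 − 2.5997·e_1 = (1.4483, -2.0690, -1.9655).
‖u_2‖ = 3.2002, so e_2 = (0.4526, -0.6465, -0.6142).
Qᵀb = (-5.1995, 2.9739).
Back-substitute: x_2 = 2.9739/3.2002 = 0.9293.
x_1 = (-5.1995 − 2.5997·0.9293)/5.3852 = -1.4141.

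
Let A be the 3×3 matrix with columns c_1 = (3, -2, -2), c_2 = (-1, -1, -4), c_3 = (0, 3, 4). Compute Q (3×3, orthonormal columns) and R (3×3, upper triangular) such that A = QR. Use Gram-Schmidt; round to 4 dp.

Q = [[0.7276, -0.5749, 0.3743], [-0.4851, -0.0454, 0.8733], [-0.4851, -0.8170, -0.3119]], R = [[4.1231, 1.6977, -3.3955], [0.0000, 3.8881, -3.4040], [0.0000, 0.0000, 1.3723]]

e_1 = c_1/‖c_1‖ = (3, -2, -2)/4.1231 = (0.7276, -0.4851, -0.4851).
r_{12} = e_1·c_2 = 1.6977.
u_2 = c_2 − 1.6977·e_1 = (-2.2353, -0.1765, -3.1765).
‖u_2‖ = 3.8881, so e_2 = (-0.5749, -0.0454, -0.8170).
r_{13} = e_1·c_3 = -3.3955; r_{23} = e_2·c_3 = -3.4040.
u_3 = c_3 + 3.3955·e_1 + 3.4040·e_2 = (0.5136, 1.1984, -0.4280).
‖u_3‖ = 1.3723, so e_3 = (0.3743, 0.8733, -0.3119).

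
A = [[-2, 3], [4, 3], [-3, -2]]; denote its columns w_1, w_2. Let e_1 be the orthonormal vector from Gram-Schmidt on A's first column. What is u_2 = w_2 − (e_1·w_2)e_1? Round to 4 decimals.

w_1 = (-2, 4, -3); ‖w_1‖ = 5.3852, so e_1 = (-0.3714, 0.7428, -0.5571).
e_1·w_2 = (-0.3714)·3 + 0.7428·3 + (-0.5571)·(-2) = 2.2283.
u_2 = w_2 − 2.2283·e_1 = (3.8276, 1.3448, -0.7586).

u_2 = (3.8276, 1.3448, -0.7586)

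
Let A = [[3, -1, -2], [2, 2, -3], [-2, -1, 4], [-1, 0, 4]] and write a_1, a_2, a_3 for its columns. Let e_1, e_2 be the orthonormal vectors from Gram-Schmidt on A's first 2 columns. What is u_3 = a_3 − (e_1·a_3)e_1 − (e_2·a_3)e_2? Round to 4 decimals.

a_1 = (3, 2, -2, -1); ‖a_1‖ = 4.2426, so e_1 = (0.7071, 0.4714, -0.4714, -0.2357).
e_1·a_2 = 0.7071·(-1) + 0.4714·2 + (-0.4714)·(-1) + (-0.2357)·0 = 0.7071.
u_2 = a_2 − 0.7071·e_1 = (-1.5000, 1.6667, -0.6667, 0.1667).
‖u_2‖ = 2.3452, so e_2 = (-0.6396, 0.7107, -0.2843, 0.0711).
e_1·a_3 = 0.7071·(-2) + 0.4714·(-3) + (-0.4714)·4 + (-0.2357)·4 = -5.6569; e_2·a_3 = (-0.6396)·(-2) + 0.7107·(-3) + (-0.2843)·4 + 0.0711·4 = -1.7056.
u_3 = a_3 + 5.6569·e_1 + 1.7056·e_2 = (0.9091, 0.8788, 0.8485, 2.7879).

u_3 = (0.9091, 0.8788, 0.8485, 2.7879)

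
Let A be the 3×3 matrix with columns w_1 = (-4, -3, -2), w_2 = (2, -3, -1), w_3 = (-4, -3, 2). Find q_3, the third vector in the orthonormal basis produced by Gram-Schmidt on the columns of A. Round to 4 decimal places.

w_1 = (-4, -3, -2); ‖w_1‖ = 5.3852, so q_1 = (-0.7428, -0.5571, -0.3714).
q_1·w_2 = (-0.7428)·2 + (-0.5571)·(-3) + (-0.3714)·(-1) = 0.5571.
u_2 = w_2 − 0.5571·q_1 = (2.4138, -2.6897, -0.7931).
‖u_2‖ = 3.7000, so q_2 = (0.6524, -0.7269, -0.2144).
q_1·w_3 = (-0.7428)·(-4) + (-0.5571)·(-3) + (-0.3714)·2 = 3.8996; q_2·w_3 = 0.6524·(-4) + (-0.7269)·(-3) + (-0.2144)·2 = -0.8574.
u_3 = w_3 − 3.8996·q_1 + 0.8574·q_2 = (-0.5441, -1.4509, 3.2645).
‖u_3‖ = 3.6136, so q_3 = (-0.1506, -0.4015, 0.9034).

q_3 = (-0.1506, -0.4015, 0.9034)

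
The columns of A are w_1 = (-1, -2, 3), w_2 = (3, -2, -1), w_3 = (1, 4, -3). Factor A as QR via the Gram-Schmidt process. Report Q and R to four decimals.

e_1 = w_1/‖w_1‖ = (-1, -2, 3)/3.7417 = (-0.2673, -0.5345, 0.8018).
r_{12} = e_1·w_2 = -0.5345.
u_2 = w_2 + 0.5345·e_1 = (2.8571, -2.2857, -0.5714).
‖u_2‖ = 3.7033, so e_2 = (0.7715, -0.6172, -0.1543).
r_{13} = e_1·w_3 = -4.8107; r_{23} = e_2·w_3 = -1.2344.
u_3 = w_3 + 4.8107·e_1 + 1.2344·e_2 = (0.6667, 0.6667, 0.6667).
‖u_3‖ = 1.1547, so e_3 = (0.5774, 0.5774, 0.5774).

Q = [[-0.2673, 0.7715, 0.5774], [-0.5345, -0.6172, 0.5774], [0.8018, -0.1543, 0.5774]], R = [[3.7417, -0.5345, -4.8107], [0.0000, 3.7033, -1.2344], [0.0000, 0.0000, 1.1547]]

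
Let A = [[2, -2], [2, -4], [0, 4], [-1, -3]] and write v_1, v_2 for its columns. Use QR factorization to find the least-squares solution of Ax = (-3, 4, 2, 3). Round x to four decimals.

v_1 = (2, 2, 0, -1); ‖v_1‖ = 3.0000, so q_1 = (0.6667, 0.6667, 0.0000, -0.3333).
q_1·v_2 = 0.6667·(-2) + 0.6667·(-4) + 0.0000·4 + (-0.3333)·(-3) = -3.0000.
u_2 = v_2 + 3.0000·q_1 = (0.0000, -2.0000, 4.0000, -4.0000).
‖u_2‖ = 6.0000, so q_2 = (0.0000, -0.3333, 0.6667, -0.6667).
Qᵀb = (-0.3333, -2.0000).
Back-substitute: x_2 = -2.0000/6.0000 = -0.3333.
x_1 = (-0.3333 + 3.0000·(-0.3333))/3.0000 = -0.4444.

x = (-0.4444, -0.3333)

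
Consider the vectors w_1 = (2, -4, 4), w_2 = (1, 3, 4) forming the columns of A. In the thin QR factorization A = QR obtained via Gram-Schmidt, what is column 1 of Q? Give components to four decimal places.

w_1 = (2, -4, 4); ‖w_1‖ = 6.0000, so e_1 = (0.3333, -0.6667, 0.6667).

e_1 = (0.3333, -0.6667, 0.6667)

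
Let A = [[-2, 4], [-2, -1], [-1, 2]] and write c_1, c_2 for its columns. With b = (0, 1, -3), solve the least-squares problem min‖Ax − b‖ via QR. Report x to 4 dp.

x = (-0.2800, -0.4400)

c_1 = (-2, -2, -1); ‖c_1‖ = 3.0000, so q_1 = (-0.6667, -0.6667, -0.3333).
q_1·c_2 = (-0.6667)·4 + (-0.6667)·(-1) + (-0.3333)·2 = -2.6667.
u_2 = c_2 + 2.6667·q_1 = (2.2222, -2.7778, 1.1111).
‖u_2‖ = 3.7268, so q_2 = (0.5963, -0.7454, 0.2981).
Qᵀb = (0.3333, -1.6398).
Back-substitute: x_2 = -1.6398/3.7268 = -0.4400.
x_1 = (0.3333 + 2.6667·(-0.4400))/3.0000 = -0.2800.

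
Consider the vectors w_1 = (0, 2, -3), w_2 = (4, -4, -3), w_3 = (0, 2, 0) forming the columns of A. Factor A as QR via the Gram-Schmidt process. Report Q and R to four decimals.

w_1 = (0, 2, -3); ‖w_1‖ = 3.6056, so q_1 = (0.0000, 0.5547, -0.8321).
q_1·w_2 = 0.0000·4 + 0.5547·(-4) + (-0.8321)·(-3) = 0.2774.
u_2 = w_2 − 0.2774·q_1 = (4.0000, -4.1538, -2.7692).
‖u_2‖ = 6.3971, so q_2 = (0.6253, -0.6493, -0.4329).
q_1·w_3 = 0.0000·0 + 0.5547·2 + (-0.8321)·0 = 1.1094; q_2·w_3 = 0.6253·0 + (-0.6493)·2 + (-0.4329)·0 = -1.2987.
u_3 = w_3 − 1.1094·q_1 + 1.2987·q_2 = (0.8120, 0.5414, 0.3609).
‖u_3‖ = 1.0405, so q_3 = (0.7804, 0.5203, 0.3468).

Q = [[0.0000, 0.6253, 0.7804], [0.5547, -0.6493, 0.5203], [-0.8321, -0.4329, 0.3468]], R = [[3.6056, 0.2774, 1.1094], [0.0000, 6.3971, -1.2987], [0.0000, 0.0000, 1.0405]]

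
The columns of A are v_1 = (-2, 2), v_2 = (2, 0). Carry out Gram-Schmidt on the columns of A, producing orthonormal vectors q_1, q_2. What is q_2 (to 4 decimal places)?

q_2 = (0.7071, 0.7071)

v_1 = (-2, 2); ‖v_1‖ = 2.8284, so q_1 = (-0.7071, 0.7071).
q_1·v_2 = (-0.7071)·2 + 0.7071·0 = -1.4142.
u_2 = v_2 + 1.4142·q_1 = (1.0000, 1.0000).
‖u_2‖ = 1.4142, so q_2 = (0.7071, 0.7071).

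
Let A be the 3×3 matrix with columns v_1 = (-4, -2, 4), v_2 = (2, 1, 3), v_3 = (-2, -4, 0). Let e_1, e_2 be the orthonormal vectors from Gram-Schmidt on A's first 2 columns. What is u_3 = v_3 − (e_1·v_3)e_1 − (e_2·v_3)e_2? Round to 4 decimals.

u_3 = (1.2000, -2.4000, 0.0000)

v_1 = (-4, -2, 4); ‖v_1‖ = 6.0000, so e_1 = (-0.6667, -0.3333, 0.6667).
e_1·v_2 = (-0.6667)·2 + (-0.3333)·1 + 0.6667·3 = 0.3333.
u_2 = v_2 − 0.3333·e_1 = (2.2222, 1.1111, 2.7778).
‖u_2‖ = 3.7268, so e_2 = (0.5963, 0.2981, 0.7454).
e_1·v_3 = (-0.6667)·(-2) + (-0.3333)·(-4) + 0.6667·0 = 2.6667; e_2·v_3 = 0.5963·(-2) + 0.2981·(-4) + 0.7454·0 = -2.3851.
u_3 = v_3 − 2.6667·e_1 + 2.3851·e_2 = (1.2000, -2.4000, 0.0000).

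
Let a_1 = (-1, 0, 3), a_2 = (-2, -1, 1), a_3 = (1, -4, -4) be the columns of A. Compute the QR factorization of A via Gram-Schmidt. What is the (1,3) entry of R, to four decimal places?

r_{13} = -4.1110

a_1 = (-1, 0, 3); ‖a_1‖ = 3.1623, so q_1 = (-0.3162, 0.0000, 0.9487).
r_{13} = q_1·a_3 = -4.1110.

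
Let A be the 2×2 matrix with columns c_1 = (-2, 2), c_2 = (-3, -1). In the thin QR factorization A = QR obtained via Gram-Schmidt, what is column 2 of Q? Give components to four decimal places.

q_1 = c_1/‖c_1‖ = (-2, 2)/2.8284 = (-0.7071, 0.7071).
r_{12} = q_1·c_2 = 1.4142.
u_2 = c_2 − 1.4142·q_1 = (-2.0000, -2.0000).
‖u_2‖ = 2.8284, so q_2 = (-0.7071, -0.7071).

q_2 = (-0.7071, -0.7071)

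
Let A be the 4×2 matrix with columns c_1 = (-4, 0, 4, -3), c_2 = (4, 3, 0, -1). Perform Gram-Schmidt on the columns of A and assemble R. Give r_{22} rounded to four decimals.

q_1 = c_1/‖c_1‖ = (-4, 0, 4, -3)/6.4031 = (-0.6247, 0.0000, 0.6247, -0.4685).
r_{12} = q_1·c_2 = -2.0303.
u_2 = c_2 + 2.0303·q_1 = (2.7317, 3.0000, 1.2683, -1.9512).
r_{22} = ‖u_2‖ = 4.6774.

r_{22} = 4.6774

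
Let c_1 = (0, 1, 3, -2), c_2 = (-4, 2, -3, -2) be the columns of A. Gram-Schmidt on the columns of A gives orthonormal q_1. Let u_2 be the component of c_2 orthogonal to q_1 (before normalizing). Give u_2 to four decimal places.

q_1 = c_1/‖c_1‖ = (0, 1, 3, -2)/3.7417 = (0.0000, 0.2673, 0.8018, -0.5345).
r_{12} = q_1·c_2 = -0.8018.
u_2 = c_2 + 0.8018·q_1 = (-4.0000, 2.2143, -2.3571, -2.4286).

u_2 = (-4.0000, 2.2143, -2.3571, -2.4286)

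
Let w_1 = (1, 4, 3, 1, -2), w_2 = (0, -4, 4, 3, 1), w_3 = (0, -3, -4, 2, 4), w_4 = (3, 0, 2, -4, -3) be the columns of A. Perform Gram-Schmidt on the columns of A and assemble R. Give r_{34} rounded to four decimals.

r_{34} = -4.2636

w_1 = (1, 4, 3, 1, -2); ‖w_1‖ = 5.5678, so e_1 = (0.1796, 0.7184, 0.5388, 0.1796, -0.3592).
e_1·w_2 = 0.1796·0 + 0.7184·(-4) + 0.5388·4 + 0.1796·3 + (-0.3592)·1 = -0.5388.
u_2 = w_2 + 0.5388·e_1 = (0.0968, -3.6129, 4.2903, 3.0968, 0.8065).
‖u_2‖ = 6.4583, so e_2 = (0.0150, -0.5594, 0.6643, 0.4795, 0.1249).
e_1·w_3 = 0.1796·0 + 0.7184·(-3) + 0.5388·(-4) + 0.1796·2 + (-0.3592)·4 = -5.3882; e_2·w_3 = 0.0150·0 + (-0.5594)·(-3) + 0.6643·(-4) + 0.4795·2 + 0.1249·4 = 0.4795.
u_3 = w_3 + 5.3882·e_1 − 0.4795·e_2 = (0.9606, 1.1392, -1.4153, 2.7378, 2.0046).
‖u_3‖ = 3.9671, so e_3 = (0.2421, 0.2872, -0.3568, 0.6901, 0.5053).
r_{34} = e_3·w_4 = -4.2636.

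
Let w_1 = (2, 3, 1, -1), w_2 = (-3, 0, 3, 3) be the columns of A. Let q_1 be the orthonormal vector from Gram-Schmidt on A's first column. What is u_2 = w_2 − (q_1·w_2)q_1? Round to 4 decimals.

w_1 = (2, 3, 1, -1); ‖w_1‖ = 3.8730, so q_1 = (0.5164, 0.7746, 0.2582, -0.2582).
q_1·w_2 = 0.5164·(-3) + 0.7746·0 + 0.2582·3 + (-0.2582)·3 = -1.5492.
u_2 = w_2 + 1.5492·q_1 = (-2.2000, 1.2000, 3.4000, 2.6000).

u_2 = (-2.2000, 1.2000, 3.4000, 2.6000)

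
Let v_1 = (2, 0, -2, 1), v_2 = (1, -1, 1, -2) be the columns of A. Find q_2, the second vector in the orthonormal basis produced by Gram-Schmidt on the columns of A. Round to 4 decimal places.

q_2 = (0.5642, -0.3906, 0.2170, -0.6943)

v_1 = (2, 0, -2, 1); ‖v_1‖ = 3.0000, so q_1 = (0.6667, 0.0000, -0.6667, 0.3333).
q_1·v_2 = 0.6667·1 + 0.0000·(-1) + (-0.6667)·1 + 0.3333·(-2) = -0.6667.
u_2 = v_2 + 0.6667·q_1 = (1.4444, -1.0000, 0.5556, -1.7778).
‖u_2‖ = 2.5604, so q_2 = (0.5642, -0.3906, 0.2170, -0.6943).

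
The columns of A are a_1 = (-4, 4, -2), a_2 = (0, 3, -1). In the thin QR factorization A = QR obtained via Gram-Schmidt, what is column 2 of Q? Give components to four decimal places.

q_2 = (0.7288, 0.6768, -0.1041)

q_1 = a_1/‖a_1‖ = (-4, 4, -2)/6.0000 = (-0.6667, 0.6667, -0.3333).
r_{12} = q_1·a_2 = 2.3333.
u_2 = a_2 − 2.3333·q_1 = (1.5556, 1.4444, -0.2222).
‖u_2‖ = 2.1344, so q_2 = (0.7288, 0.6768, -0.1041).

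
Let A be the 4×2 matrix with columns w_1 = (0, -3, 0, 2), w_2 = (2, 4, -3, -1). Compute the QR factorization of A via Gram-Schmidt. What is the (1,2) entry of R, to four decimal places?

r_{12} = -3.8829

w_1 = (0, -3, 0, 2); ‖w_1‖ = 3.6056, so q_1 = (0.0000, -0.8321, 0.0000, 0.5547).
r_{12} = q_1·w_2 = -3.8829.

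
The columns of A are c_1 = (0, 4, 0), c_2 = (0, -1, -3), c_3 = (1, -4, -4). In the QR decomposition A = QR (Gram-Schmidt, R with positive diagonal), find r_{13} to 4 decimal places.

c_1 = (0, 4, 0); ‖c_1‖ = 4.0000, so q_1 = (0.0000, 1.0000, 0.0000).
r_{13} = q_1·c_3 = -4.0000.

r_{13} = -4.0000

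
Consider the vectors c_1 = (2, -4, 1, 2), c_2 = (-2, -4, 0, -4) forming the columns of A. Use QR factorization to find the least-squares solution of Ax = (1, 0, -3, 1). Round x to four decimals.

x = (0.0679, -0.1742)

q_1 = c_1/‖c_1‖ = (2, -4, 1, 2)/5.0000 = (0.4000, -0.8000, 0.2000, 0.4000).
r_{12} = q_1·c_2 = 0.8000.
u_2 = c_2 − 0.8000·q_1 = (-2.3200, -3.3600, -0.1600, -4.3200).
‖u_2‖ = 5.9464, so q_2 = (-0.3902, -0.5650, -0.0269, -0.7265).
Qᵀb = (0.2000, -1.0359).
Back-substitute: x_2 = -1.0359/5.9464 = -0.1742.
x_1 = (0.2000 − 0.8000·(-0.1742))/5.0000 = 0.0679.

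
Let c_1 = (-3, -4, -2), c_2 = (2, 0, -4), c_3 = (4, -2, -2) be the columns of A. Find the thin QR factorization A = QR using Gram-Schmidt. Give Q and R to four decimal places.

c_1 = (-3, -4, -2); ‖c_1‖ = 5.3852, so q_1 = (-0.5571, -0.7428, -0.3714).
q_1·c_2 = (-0.5571)·2 + (-0.7428)·0 + (-0.3714)·(-4) = 0.3714.
u_2 = c_2 − 0.3714·q_1 = (2.2069, 0.2759, -3.8621).
‖u_2‖ = 4.4567, so q_2 = (0.4952, 0.0619, -0.8666).
q_1·c_3 = (-0.5571)·4 + (-0.7428)·(-2) + (-0.3714)·(-2) = 0.0000; q_2·c_3 = 0.4952·4 + 0.0619·(-2) + (-0.8666)·(-2) = 3.5901.
u_3 = c_3 + 0.0000·q_1 − 3.5901·q_2 = (2.2222, -2.2222, 1.1111).
‖u_3‖ = 3.3333, so q_3 = (0.6667, -0.6667, 0.3333).

Q = [[-0.5571, 0.4952, 0.6667], [-0.7428, 0.0619, -0.6667], [-0.3714, -0.8666, 0.3333]], R = [[5.3852, 0.3714, 0.0000], [0.0000, 4.4567, 3.5901], [0.0000, 0.0000, 3.3333]]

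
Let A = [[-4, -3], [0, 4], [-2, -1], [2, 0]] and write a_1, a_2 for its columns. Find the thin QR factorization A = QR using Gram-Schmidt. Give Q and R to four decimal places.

Q = [[-0.8165, -0.1579], [0.0000, 0.9472], [-0.4082, 0.0395], [0.4082, -0.2763]], R = [[4.8990, 2.8577], [0.0000, 4.2230]]

q_1 = a_1/‖a_1‖ = (-4, 0, -2, 2)/4.8990 = (-0.8165, 0.0000, -0.4082, 0.4082).
r_{12} = q_1·a_2 = 2.8577.
u_2 = a_2 − 2.8577·q_1 = (-0.6667, 4.0000, 0.1667, -1.1667).
‖u_2‖ = 4.2230, so q_2 = (-0.1579, 0.9472, 0.0395, -0.2763).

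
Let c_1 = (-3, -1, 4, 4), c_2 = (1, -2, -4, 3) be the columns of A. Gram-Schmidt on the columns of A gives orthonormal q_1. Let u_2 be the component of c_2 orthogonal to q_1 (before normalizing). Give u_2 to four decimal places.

u_2 = (0.6429, -2.1190, -3.5238, 3.4762)

q_1 = c_1/‖c_1‖ = (-3, -1, 4, 4)/6.4807 = (-0.4629, -0.1543, 0.6172, 0.6172).
r_{12} = q_1·c_2 = -0.7715.
u_2 = c_2 + 0.7715·q_1 = (0.6429, -2.1190, -3.5238, 3.4762).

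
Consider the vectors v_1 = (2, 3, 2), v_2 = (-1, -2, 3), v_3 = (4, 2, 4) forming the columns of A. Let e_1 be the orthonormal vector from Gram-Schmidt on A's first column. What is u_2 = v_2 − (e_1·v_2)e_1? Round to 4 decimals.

u_2 = (-0.7647, -1.6471, 3.2353)

v_1 = (2, 3, 2); ‖v_1‖ = 4.1231, so e_1 = (0.4851, 0.7276, 0.4851).
e_1·v_2 = 0.4851·(-1) + 0.7276·(-2) + 0.4851·3 = -0.4851.
u_2 = v_2 + 0.4851·e_1 = (-0.7647, -1.6471, 3.2353).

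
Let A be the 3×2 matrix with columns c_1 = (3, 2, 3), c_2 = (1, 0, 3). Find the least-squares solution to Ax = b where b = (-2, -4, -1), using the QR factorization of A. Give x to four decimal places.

c_1 = (3, 2, 3); ‖c_1‖ = 4.6904, so e_1 = (0.6396, 0.4264, 0.6396).
e_1·c_2 = 0.6396·1 + 0.4264·0 + 0.6396·3 = 2.5584.
u_2 = c_2 − 2.5584·e_1 = (-0.6364, -1.0909, 1.3636).
‖u_2‖ = 1.8586, so e_2 = (-0.3424, -0.5869, 0.7337).
Qᵀb = (-3.6244, 2.2988).
Back-substitute: x_2 = 2.2988/1.8586 = 1.2368.
x_1 = (-3.6244 − 2.5584·1.2368)/4.6904 = -1.4474.

x = (-1.4474, 1.2368)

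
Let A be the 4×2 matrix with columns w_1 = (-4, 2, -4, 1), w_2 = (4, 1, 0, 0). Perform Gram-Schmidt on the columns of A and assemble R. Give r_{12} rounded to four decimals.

w_1 = (-4, 2, -4, 1); ‖w_1‖ = 6.0828, so q_1 = (-0.6576, 0.3288, -0.6576, 0.1644).
r_{12} = q_1·w_2 = -2.3016.

r_{12} = -2.3016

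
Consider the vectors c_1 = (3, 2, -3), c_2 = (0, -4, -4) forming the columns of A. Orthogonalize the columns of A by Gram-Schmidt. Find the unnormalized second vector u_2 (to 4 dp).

u_2 = (-0.5455, -4.3636, -3.4545)

c_1 = (3, 2, -3); ‖c_1‖ = 4.6904, so q_1 = (0.6396, 0.4264, -0.6396).
q_1·c_2 = 0.6396·0 + 0.4264·(-4) + (-0.6396)·(-4) = 0.8528.
u_2 = c_2 − 0.8528·q_1 = (-0.5455, -4.3636, -3.4545).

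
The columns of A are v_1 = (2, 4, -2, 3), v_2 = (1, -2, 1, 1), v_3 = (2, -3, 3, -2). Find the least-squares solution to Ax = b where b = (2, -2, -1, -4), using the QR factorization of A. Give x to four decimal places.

x = (-0.0232, -1.0677, 0.9287)

e_1 = v_1/‖v_1‖ = (2, 4, -2, 3)/5.7446 = (0.3482, 0.6963, -0.3482, 0.5222).
r_{12} = e_1·v_2 = -0.8704.
u_2 = v_2 + 0.8704·e_1 = (1.3030, -1.3939, 0.6970, 1.4545).
‖u_2‖ = 2.4985, so e_2 = (0.5215, -0.5579, 0.2790, 0.5822).
r_{13} = e_1·v_3 = -3.4816; r_{23} = e_2·v_3 = 2.3893.
u_3 = v_3 + 3.4816·e_1 − 2.3893·e_2 = (1.9660, 0.7573, 1.1214, -1.5728).
‖u_3‖ = 2.8583, so e_3 = (0.6878, 0.2649, 0.3923, -0.5503).
Qᵀb = (-2.4371, -0.4488, 2.6545).
Back-substitute: x_3 = 2.6545/2.8583 = 0.9287.
x_2 = (-0.4488 − 2.3893·0.9287)/2.4985 = -1.0677.
x_1 = (-2.4371 + 0.8704·(-1.0677) + 3.4816·0.9287)/5.7446 = -0.0232.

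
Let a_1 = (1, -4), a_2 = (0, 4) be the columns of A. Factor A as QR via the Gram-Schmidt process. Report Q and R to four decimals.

a_1 = (1, -4); ‖a_1‖ = 4.1231, so e_1 = (0.2425, -0.9701).
e_1·a_2 = 0.2425·0 + (-0.9701)·4 = -3.8806.
u_2 = a_2 + 3.8806·e_1 = (0.9412, 0.2353).
‖u_2‖ = 0.9701, so e_2 = (0.9701, 0.2425).

Q = [[0.2425, 0.9701], [-0.9701, 0.2425]], R = [[4.1231, -3.8806], [0.0000, 0.9701]]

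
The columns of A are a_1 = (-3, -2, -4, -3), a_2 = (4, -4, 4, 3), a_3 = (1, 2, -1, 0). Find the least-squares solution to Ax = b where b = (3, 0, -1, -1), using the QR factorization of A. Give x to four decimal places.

a_1 = (-3, -2, -4, -3); ‖a_1‖ = 6.1644, so q_1 = (-0.4867, -0.3244, -0.6489, -0.4867).
q_1·a_2 = (-0.4867)·4 + (-0.3244)·(-4) + (-0.6489)·4 + (-0.4867)·3 = -4.7044.
u_2 = a_2 + 4.7044·q_1 = (1.7105, -5.5263, 0.9474, 0.7105).
‖u_2‖ = 5.9049, so q_2 = (0.2897, -0.9359, 0.1604, 0.1203).
q_1·a_3 = (-0.4867)·1 + (-0.3244)·2 + (-0.6489)·(-1) + (-0.4867)·0 = -0.4867; q_2·a_3 = 0.2897·1 + (-0.9359)·2 + 0.1604·(-1) + 0.1203·0 = -1.7425.
u_3 = a_3 + 0.4867·q_1 + 1.7425·q_2 = (1.2679, 0.2113, -1.0362, -0.0272).
‖u_3‖ = 1.6513, so q_3 = (0.7678, 0.1280, -0.6275, -0.0165).
Qᵀb = (-0.3244, 0.5883, 2.9475).
Back-substitute: x_3 = 2.9475/1.6513 = 1.7849.
x_2 = (0.5883 + 1.7425·1.7849)/5.9049 = 0.6263.
x_1 = (-0.3244 + 4.7044·0.6263 + 0.4867·1.7849)/6.1644 = 0.5663.

x = (0.5663, 0.6263, 1.7849)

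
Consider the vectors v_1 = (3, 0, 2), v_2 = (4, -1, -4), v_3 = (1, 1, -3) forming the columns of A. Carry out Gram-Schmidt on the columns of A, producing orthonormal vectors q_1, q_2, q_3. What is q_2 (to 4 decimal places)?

v_1 = (3, 0, 2); ‖v_1‖ = 3.6056, so q_1 = (0.8321, 0.0000, 0.5547).
q_1·v_2 = 0.8321·4 + 0.0000·(-1) + 0.5547·(-4) = 1.1094.
u_2 = v_2 − 1.1094·q_1 = (3.0769, -1.0000, -4.6154).
‖u_2‖ = 5.6364, so q_2 = (0.5459, -0.1774, -0.8189).

q_2 = (0.5459, -0.1774, -0.8189)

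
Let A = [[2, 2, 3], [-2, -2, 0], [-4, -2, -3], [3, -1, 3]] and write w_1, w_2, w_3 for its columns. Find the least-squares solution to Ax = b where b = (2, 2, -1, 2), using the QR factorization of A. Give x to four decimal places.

w_1 = (2, -2, -4, 3); ‖w_1‖ = 5.7446, so e_1 = (0.3482, -0.3482, -0.6963, 0.5222).
e_1·w_2 = 0.3482·2 + (-0.3482)·(-2) + (-0.6963)·(-2) + 0.5222·(-1) = 2.2630.
u_2 = w_2 − 2.2630·e_1 = (1.2121, -1.2121, -0.4242, -2.1818).
‖u_2‖ = 2.8069, so e_2 = (0.4318, -0.4318, -0.1511, -0.7773).
e_1·w_3 = 0.3482·3 + (-0.3482)·0 + (-0.6963)·(-3) + 0.5222·3 = 4.7001; e_2·w_3 = 0.4318·3 + (-0.4318)·0 + (-0.1511)·(-3) + (-0.7773)·3 = -0.5830.
u_3 = w_3 − 4.7001·e_1 + 0.5830·e_2 = (1.6154, 1.3846, 0.1846, 0.0923).
‖u_3‖ = 2.1376, so e_3 = (0.7557, 0.6478, 0.0864, 0.0432).
Qᵀb = (1.7408, -1.4035, 2.8069).
Back-substitute: x_3 = 2.8069/2.1376 = 1.3131.
x_2 = (-1.4035 + 0.5830·1.3131)/2.8069 = -0.2273.
x_1 = (1.7408 − 2.2630·(-0.2273) − 4.7001·1.3131)/5.7446 = -0.6818.

x = (-0.6818, -0.2273, 1.3131)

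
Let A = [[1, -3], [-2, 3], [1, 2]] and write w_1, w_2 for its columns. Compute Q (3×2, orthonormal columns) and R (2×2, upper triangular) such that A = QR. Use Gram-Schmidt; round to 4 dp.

q_1 = w_1/‖w_1‖ = (1, -2, 1)/2.4495 = (0.4082, -0.8165, 0.4082).
r_{12} = q_1·w_2 = -2.8577.
u_2 = w_2 + 2.8577·q_1 = (-1.8333, 0.6667, 3.1667).
‖u_2‖ = 3.7193, so q_2 = (-0.4929, 0.1792, 0.8514).

Q = [[0.4082, -0.4929], [-0.8165, 0.1792], [0.4082, 0.8514]], R = [[2.4495, -2.8577], [0.0000, 3.7193]]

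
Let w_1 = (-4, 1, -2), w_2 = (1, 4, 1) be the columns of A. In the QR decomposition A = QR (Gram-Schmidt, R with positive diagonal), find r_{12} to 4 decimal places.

q_1 = w_1/‖w_1‖ = (-4, 1, -2)/4.5826 = (-0.8729, 0.2182, -0.4364).
r_{12} = q_1·w_2 = -0.4364.

r_{12} = -0.4364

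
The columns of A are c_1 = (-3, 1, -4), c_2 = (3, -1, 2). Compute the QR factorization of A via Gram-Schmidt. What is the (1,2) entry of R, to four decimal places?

r_{12} = -3.5301

e_1 = c_1/‖c_1‖ = (-3, 1, -4)/5.0990 = (-0.5883, 0.1961, -0.7845).
r_{12} = e_1·c_2 = -3.5301.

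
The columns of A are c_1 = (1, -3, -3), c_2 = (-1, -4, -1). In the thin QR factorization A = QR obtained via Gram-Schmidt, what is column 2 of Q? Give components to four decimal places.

c_1 = (1, -3, -3); ‖c_1‖ = 4.3589, so q_1 = (0.2294, -0.6882, -0.6882).
q_1·c_2 = 0.2294·(-1) + (-0.6882)·(-4) + (-0.6882)·(-1) = 3.2118.
u_2 = c_2 − 3.2118·q_1 = (-1.7368, -1.7895, 1.2105).
‖u_2‖ = 2.7720, so q_2 = (-0.6266, -0.6455, 0.4367).

q_2 = (-0.6266, -0.6455, 0.4367)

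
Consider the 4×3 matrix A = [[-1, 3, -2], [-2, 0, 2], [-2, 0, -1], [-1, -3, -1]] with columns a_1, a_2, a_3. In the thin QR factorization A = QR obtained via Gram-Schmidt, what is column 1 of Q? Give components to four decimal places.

q_1 = (-0.3162, -0.6325, -0.6325, -0.3162)

a_1 = (-1, -2, -2, -1); ‖a_1‖ = 3.1623, so q_1 = (-0.3162, -0.6325, -0.6325, -0.3162).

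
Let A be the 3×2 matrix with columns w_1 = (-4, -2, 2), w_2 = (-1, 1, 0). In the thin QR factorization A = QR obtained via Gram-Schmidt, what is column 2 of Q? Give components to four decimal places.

q_2 = (-0.4924, 0.8616, -0.1231)

q_1 = w_1/‖w_1‖ = (-4, -2, 2)/4.8990 = (-0.8165, -0.4082, 0.4082).
r_{12} = q_1·w_2 = 0.4082.
u_2 = w_2 − 0.4082·q_1 = (-0.6667, 1.1667, -0.1667).
‖u_2‖ = 1.3540, so q_2 = (-0.4924, 0.8616, -0.1231).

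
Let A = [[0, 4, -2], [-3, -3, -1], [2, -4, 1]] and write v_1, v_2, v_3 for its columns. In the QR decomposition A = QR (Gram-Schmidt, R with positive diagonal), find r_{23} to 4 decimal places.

v_1 = (0, -3, 2); ‖v_1‖ = 3.6056, so e_1 = (0.0000, -0.8321, 0.5547).
e_1·v_2 = 0.0000·4 + (-0.8321)·(-3) + 0.5547·(-4) = 0.2774.
u_2 = v_2 − 0.2774·e_1 = (4.0000, -2.7692, -4.1538).
‖u_2‖ = 6.3971, so e_2 = (0.6253, -0.4329, -0.6493).
r_{23} = e_2·v_3 = -1.4670.

r_{23} = -1.4670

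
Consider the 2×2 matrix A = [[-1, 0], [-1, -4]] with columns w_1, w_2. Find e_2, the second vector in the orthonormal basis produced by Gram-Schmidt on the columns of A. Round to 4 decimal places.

w_1 = (-1, -1); ‖w_1‖ = 1.4142, so e_1 = (-0.7071, -0.7071).
e_1·w_2 = (-0.7071)·0 + (-0.7071)·(-4) = 2.8284.
u_2 = w_2 − 2.8284·e_1 = (2.0000, -2.0000).
‖u_2‖ = 2.8284, so e_2 = (0.7071, -0.7071).

e_2 = (0.7071, -0.7071)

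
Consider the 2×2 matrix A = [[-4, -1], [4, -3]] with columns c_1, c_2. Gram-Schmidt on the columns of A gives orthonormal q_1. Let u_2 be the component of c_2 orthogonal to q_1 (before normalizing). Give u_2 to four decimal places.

u_2 = (-2.0000, -2.0000)

c_1 = (-4, 4); ‖c_1‖ = 5.6569, so q_1 = (-0.7071, 0.7071).
q_1·c_2 = (-0.7071)·(-1) + 0.7071·(-3) = -1.4142.
u_2 = c_2 + 1.4142·q_1 = (-2.0000, -2.0000).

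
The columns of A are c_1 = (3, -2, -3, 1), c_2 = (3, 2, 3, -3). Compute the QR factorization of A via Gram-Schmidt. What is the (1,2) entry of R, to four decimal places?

c_1 = (3, -2, -3, 1); ‖c_1‖ = 4.7958, so q_1 = (0.6255, -0.4170, -0.6255, 0.2085).
r_{12} = q_1·c_2 = -1.4596.

r_{12} = -1.4596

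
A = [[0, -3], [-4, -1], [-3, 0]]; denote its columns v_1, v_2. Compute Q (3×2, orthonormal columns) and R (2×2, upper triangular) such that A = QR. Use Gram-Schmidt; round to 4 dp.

Q = [[0.0000, -0.9806], [-0.8000, -0.1177], [-0.6000, 0.1569]], R = [[5.0000, 0.8000], [0.0000, 3.0594]]

e_1 = v_1/‖v_1‖ = (0, -4, -3)/5.0000 = (0.0000, -0.8000, -0.6000).
r_{12} = e_1·v_2 = 0.8000.
u_2 = v_2 − 0.8000·e_1 = (-3.0000, -0.3600, 0.4800).
‖u_2‖ = 3.0594, so e_2 = (-0.9806, -0.1177, 0.1569).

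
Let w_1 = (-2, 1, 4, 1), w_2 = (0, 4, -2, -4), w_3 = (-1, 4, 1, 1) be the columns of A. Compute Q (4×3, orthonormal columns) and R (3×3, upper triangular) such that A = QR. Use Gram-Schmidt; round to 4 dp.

Q = [[-0.4264, -0.1264, 0.1118], [0.2132, 0.7586, 0.6008], [0.8528, -0.0948, -0.2795], [0.2132, -0.6321, 0.7406]], R = [[4.6904, -1.7056, 2.3452], [0.0000, 5.7525, 2.4337], [0.0000, 0.0000, 2.7526]]

q_1 = w_1/‖w_1‖ = (-2, 1, 4, 1)/4.6904 = (-0.4264, 0.2132, 0.8528, 0.2132).
r_{12} = q_1·w_2 = -1.7056.
u_2 = w_2 + 1.7056·q_1 = (-0.7273, 4.3636, -0.5455, -3.6364).
‖u_2‖ = 5.7525, so q_2 = (-0.1264, 0.7586, -0.0948, -0.6321).
r_{13} = q_1·w_3 = 2.3452; r_{23} = q_2·w_3 = 2.4337.
u_3 = w_3 − 2.3452·q_1 − 2.4337·q_2 = (0.3077, 1.6538, -0.7692, 2.0385).
‖u_3‖ = 2.7526, so q_3 = (0.1118, 0.6008, -0.2795, 0.7406).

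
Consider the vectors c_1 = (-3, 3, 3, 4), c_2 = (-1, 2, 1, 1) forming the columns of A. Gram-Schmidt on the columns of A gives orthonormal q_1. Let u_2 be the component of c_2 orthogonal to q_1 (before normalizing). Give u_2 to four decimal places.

u_2 = (0.1163, 0.8837, -0.1163, -0.4884)

c_1 = (-3, 3, 3, 4); ‖c_1‖ = 6.5574, so q_1 = (-0.4575, 0.4575, 0.4575, 0.6100).
q_1·c_2 = (-0.4575)·(-1) + 0.4575·2 + 0.4575·1 + 0.6100·1 = 2.4400.
u_2 = c_2 − 2.4400·q_1 = (0.1163, 0.8837, -0.1163, -0.4884).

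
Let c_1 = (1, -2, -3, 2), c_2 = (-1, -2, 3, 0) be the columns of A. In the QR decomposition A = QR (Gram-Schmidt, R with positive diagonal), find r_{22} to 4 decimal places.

r_{22} = 3.4641

c_1 = (1, -2, -3, 2); ‖c_1‖ = 4.2426, so q_1 = (0.2357, -0.4714, -0.7071, 0.4714).
q_1·c_2 = 0.2357·(-1) + (-0.4714)·(-2) + (-0.7071)·3 + 0.4714·0 = -1.4142.
u_2 = c_2 + 1.4142·q_1 = (-0.6667, -2.6667, 2.0000, 0.6667).
r_{22} = ‖u_2‖ = 3.4641.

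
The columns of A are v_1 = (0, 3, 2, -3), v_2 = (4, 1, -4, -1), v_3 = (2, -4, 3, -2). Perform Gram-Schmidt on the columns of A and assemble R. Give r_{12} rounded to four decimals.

r_{12} = -0.4264

v_1 = (0, 3, 2, -3); ‖v_1‖ = 4.6904, so e_1 = (0.0000, 0.6396, 0.4264, -0.6396).
r_{12} = e_1·v_2 = -0.4264.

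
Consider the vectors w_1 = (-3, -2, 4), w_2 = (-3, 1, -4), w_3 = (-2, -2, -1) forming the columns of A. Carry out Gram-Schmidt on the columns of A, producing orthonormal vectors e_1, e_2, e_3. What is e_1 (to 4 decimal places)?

w_1 = (-3, -2, 4); ‖w_1‖ = 5.3852, so e_1 = (-0.5571, -0.3714, 0.7428).

e_1 = (-0.5571, -0.3714, 0.7428)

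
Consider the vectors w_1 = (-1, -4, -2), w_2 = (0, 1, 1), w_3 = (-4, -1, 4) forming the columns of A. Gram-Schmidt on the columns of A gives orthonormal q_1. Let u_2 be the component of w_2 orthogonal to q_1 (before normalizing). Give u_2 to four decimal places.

w_1 = (-1, -4, -2); ‖w_1‖ = 4.5826, so q_1 = (-0.2182, -0.8729, -0.4364).
q_1·w_2 = (-0.2182)·0 + (-0.8729)·1 + (-0.4364)·1 = -1.3093.
u_2 = w_2 + 1.3093·q_1 = (-0.2857, -0.1429, 0.4286).

u_2 = (-0.2857, -0.1429, 0.4286)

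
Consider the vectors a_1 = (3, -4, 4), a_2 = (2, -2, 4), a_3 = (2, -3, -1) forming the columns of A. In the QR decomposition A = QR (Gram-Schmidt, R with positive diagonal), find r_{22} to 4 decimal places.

a_1 = (3, -4, 4); ‖a_1‖ = 6.4031, so q_1 = (0.4685, -0.6247, 0.6247).
q_1·a_2 = 0.4685·2 + (-0.6247)·(-2) + 0.6247·4 = 4.6852.
u_2 = a_2 − 4.6852·q_1 = (-0.1951, 0.9268, 1.0732).
r_{22} = ‖u_2‖ = 1.4314.

r_{22} = 1.4314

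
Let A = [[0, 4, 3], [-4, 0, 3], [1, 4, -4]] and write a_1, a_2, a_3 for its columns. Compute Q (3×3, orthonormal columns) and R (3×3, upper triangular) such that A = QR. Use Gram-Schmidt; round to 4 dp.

a_1 = (0, -4, 1); ‖a_1‖ = 4.1231, so e_1 = (0.0000, -0.9701, 0.2425).
e_1·a_2 = 0.0000·4 + (-0.9701)·0 + 0.2425·4 = 0.9701.
u_2 = a_2 − 0.9701·e_1 = (4.0000, 0.9412, 3.7647).
‖u_2‖ = 5.5730, so e_2 = (0.7177, 0.1689, 0.6755).
e_1·a_3 = 0.0000·3 + (-0.9701)·3 + 0.2425·(-4) = -3.8806; e_2·a_3 = 0.7177·3 + 0.1689·3 + 0.6755·(-4) = -0.0422.
u_3 = a_3 + 3.8806·e_1 + 0.0422·e_2 = (3.0303, -0.7576, -3.0303).
‖u_3‖ = 4.3519, so e_3 = (0.6963, -0.1741, -0.6963).

Q = [[0.0000, 0.7177, 0.6963], [-0.9701, 0.1689, -0.1741], [0.2425, 0.6755, -0.6963]], R = [[4.1231, 0.9701, -3.8806], [0.0000, 5.5730, -0.0422], [0.0000, 0.0000, 4.3519]]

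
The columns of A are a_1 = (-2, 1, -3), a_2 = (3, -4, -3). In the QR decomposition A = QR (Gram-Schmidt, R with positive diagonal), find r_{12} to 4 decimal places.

r_{12} = -0.2673

e_1 = a_1/‖a_1‖ = (-2, 1, -3)/3.7417 = (-0.5345, 0.2673, -0.8018).
r_{12} = e_1·a_2 = -0.2673.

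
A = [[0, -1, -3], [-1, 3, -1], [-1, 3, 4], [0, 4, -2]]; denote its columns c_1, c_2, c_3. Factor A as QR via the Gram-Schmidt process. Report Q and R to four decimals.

c_1 = (0, -1, -1, 0); ‖c_1‖ = 1.4142, so q_1 = (0.0000, -0.7071, -0.7071, 0.0000).
q_1·c_2 = 0.0000·(-1) + (-0.7071)·3 + (-0.7071)·3 + 0.0000·4 = -4.2426.
u_2 = c_2 + 4.2426·q_1 = (-1.0000, 0.0000, 0.0000, 4.0000).
‖u_2‖ = 4.1231, so q_2 = (-0.2425, 0.0000, 0.0000, 0.9701).
q_1·c_3 = 0.0000·(-3) + (-0.7071)·(-1) + (-0.7071)·4 + 0.0000·(-2) = -2.1213; q_2·c_3 = (-0.2425)·(-3) + 0.0000·(-1) + 0.0000·4 + 0.9701·(-2) = -1.2127.
u_3 = c_3 + 2.1213·q_1 + 1.2127·q_2 = (-3.2941, -2.5000, 2.5000, -0.8235).
‖u_3‖ = 4.9020, so q_3 = (-0.6720, -0.5100, 0.5100, -0.1680).

Q = [[0.0000, -0.2425, -0.6720], [-0.7071, 0.0000, -0.5100], [-0.7071, 0.0000, 0.5100], [0.0000, 0.9701, -0.1680]], R = [[1.4142, -4.2426, -2.1213], [0.0000, 4.1231, -1.2127], [0.0000, 0.0000, 4.9020]]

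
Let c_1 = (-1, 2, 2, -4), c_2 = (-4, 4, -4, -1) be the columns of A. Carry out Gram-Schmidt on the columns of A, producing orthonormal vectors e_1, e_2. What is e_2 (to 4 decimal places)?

c_1 = (-1, 2, 2, -4); ‖c_1‖ = 5.0000, so e_1 = (-0.2000, 0.4000, 0.4000, -0.8000).
e_1·c_2 = (-0.2000)·(-4) + 0.4000·4 + 0.4000·(-4) + (-0.8000)·(-1) = 1.6000.
u_2 = c_2 − 1.6000·e_1 = (-3.6800, 3.3600, -4.6400, 0.2800).
‖u_2‖ = 6.8147, so e_2 = (-0.5400, 0.4931, -0.6809, 0.0411).

e_2 = (-0.5400, 0.4931, -0.6809, 0.0411)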